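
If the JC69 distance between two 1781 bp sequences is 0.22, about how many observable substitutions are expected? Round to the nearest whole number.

340

Invert JC69: p = (3/4)(1 − e^(−4d/3)) = 0.75 × (1 − e^(-0.293333)) = 0.75 × (1 − 0.745774) = 0.190670.
Expected differing sites = pL ≈ 0.190670 × 1781 = 339.58327 ≈ 340.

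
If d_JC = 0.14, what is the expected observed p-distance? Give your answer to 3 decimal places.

0.128

p = (3/4)(1 − e^(−4d/3)) = 0.75 × (1 − e^(-0.186667)) = 0.75 × (1 − 0.829720) = 0.127710.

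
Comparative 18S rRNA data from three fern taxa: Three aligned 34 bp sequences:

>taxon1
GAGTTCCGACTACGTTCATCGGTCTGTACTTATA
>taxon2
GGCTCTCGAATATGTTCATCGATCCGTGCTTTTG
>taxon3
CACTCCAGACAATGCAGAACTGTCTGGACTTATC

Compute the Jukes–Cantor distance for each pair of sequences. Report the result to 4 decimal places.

taxon1–taxon2: 11/34 sites differ → p ≈ 0.323529, d = −0.75 ln(1 − 0.431372) = 0.423397 ≈ 0.4234.
taxon1–taxon3: 13/34 sites differ → p ≈ 0.382353, d = −0.75 ln(1 − 0.509804) = 0.534712 ≈ 0.5347.
taxon2–taxon3: 17/34 sites differ → p = 0.5, d = −0.75 ln(1 − 0.666667) = 0.823960 ≈ 0.8240.

d(taxon1,taxon2) = 0.4234, d(taxon1,taxon3) = 0.5347, d(taxon2,taxon3) = 0.8240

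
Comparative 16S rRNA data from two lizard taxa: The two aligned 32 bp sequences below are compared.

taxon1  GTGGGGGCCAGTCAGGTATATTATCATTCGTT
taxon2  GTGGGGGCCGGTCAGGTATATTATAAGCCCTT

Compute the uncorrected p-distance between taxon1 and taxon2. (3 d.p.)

0.156

The sequences differ at 5 of 32 positions (sites 10, 25, 27, 28, 30).
p = 5/32 = 0.15625 ≈ 0.156 (to 3 d.p.).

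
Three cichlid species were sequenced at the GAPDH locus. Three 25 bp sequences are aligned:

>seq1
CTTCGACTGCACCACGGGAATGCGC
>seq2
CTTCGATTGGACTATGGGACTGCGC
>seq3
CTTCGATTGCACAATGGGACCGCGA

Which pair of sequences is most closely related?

seq2 and seq3

seq1–seq2: 5/25 differ, p = 0.200, d = 0.233.
seq1–seq3: 6/25 differ, p = 0.240, d = 0.289.
seq2–seq3: 4/25 differ, p = 0.160, d = 0.180.
The smallest distance is between seq2 and seq3.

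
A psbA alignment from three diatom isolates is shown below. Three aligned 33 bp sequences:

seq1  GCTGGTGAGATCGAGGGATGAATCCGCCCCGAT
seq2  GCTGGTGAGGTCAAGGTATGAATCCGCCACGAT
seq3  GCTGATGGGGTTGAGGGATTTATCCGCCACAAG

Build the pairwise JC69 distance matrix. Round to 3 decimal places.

d(seq1,seq2) = 0.132, d(seq1,seq3) = 0.339, d(seq2,seq3) = 0.339

seq1–seq2: 4/33 sites differ → p ≈ 0.121212, d = −0.75 ln(1 − 0.161616) = 0.132209 ≈ 0.132.
seq1–seq3: 9/33 sites differ → p ≈ 0.272727, d = −0.75 ln(1 − 0.363636) = 0.338988 ≈ 0.339.
seq2–seq3: 9/33 sites differ → p ≈ 0.272727, d = −0.75 ln(1 − 0.363636) = 0.338988 ≈ 0.339.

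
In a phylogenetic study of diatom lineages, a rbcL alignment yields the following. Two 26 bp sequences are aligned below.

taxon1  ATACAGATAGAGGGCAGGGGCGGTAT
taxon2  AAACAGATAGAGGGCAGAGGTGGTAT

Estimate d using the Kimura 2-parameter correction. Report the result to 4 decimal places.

Of 26 sites, 2 differences are transitions and 1 are transversions, so P = 2/26 ≈ 0.076923 and Q = 1/26 ≈ 0.038462.
Under the Kimura two-parameter model, d = −½ ln(1 − 2P − Q) − ¼ ln(1 − 2Q).
1 − 2P − Q = 0.807692, giving −½ ln(0.807692) = 0.106787.
1 − 2Q = 0.923076, giving −¼ ln(0.923076) = 0.020011.
d = 0.106787 + 0.020011 = 0.126798.

0.1268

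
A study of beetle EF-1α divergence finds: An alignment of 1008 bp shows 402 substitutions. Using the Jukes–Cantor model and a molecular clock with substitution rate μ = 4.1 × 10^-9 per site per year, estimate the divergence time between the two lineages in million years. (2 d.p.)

p = 402/1008 ≈ 0.39881.
d = −(3/4) ln(1 − 4p/3) = −0.75 ln(1 − 0.531747) = −0.75 ln(0.468253)
  = −0.75 × (-0.758747) = 0.569060 substitutions/site.
Under a molecular clock d = 2μt, so t = d/(2μ) = 0.569060 / (2 × 4.1 × 10^-9) = 69.40 million years.

69.40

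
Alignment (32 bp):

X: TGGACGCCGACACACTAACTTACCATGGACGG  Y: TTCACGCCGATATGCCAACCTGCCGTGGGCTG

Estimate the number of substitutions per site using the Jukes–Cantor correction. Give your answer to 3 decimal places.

The sequences differ at 11 of 32 sites, so p = 11/32 = 0.34375.
d = −(3/4) ln(1 − 4p/3) = −0.75 ln(1 − 0.458333) = −0.75 ln(0.541667)
  = −0.75 × (-0.613104) = 0.459828 substitutions/site.

0.460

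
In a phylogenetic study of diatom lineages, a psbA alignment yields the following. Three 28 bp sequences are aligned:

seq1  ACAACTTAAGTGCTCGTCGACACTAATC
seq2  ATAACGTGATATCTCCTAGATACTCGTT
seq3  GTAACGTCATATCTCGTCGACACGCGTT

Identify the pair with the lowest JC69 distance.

seq1–seq2: 12/28 differ, p = 0.429, d = 0.635.
seq1–seq3: 11/28 differ, p = 0.393, d = 0.556.
seq2–seq3: 6/28 differ, p = 0.214, d = 0.252.
The smallest distance is between seq2 and seq3.

seq2 and seq3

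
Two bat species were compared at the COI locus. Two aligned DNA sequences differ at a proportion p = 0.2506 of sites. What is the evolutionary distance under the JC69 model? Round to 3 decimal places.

d = −(3/4) ln(1 − 4p/3) = −0.75 ln(1 − 0.334133) = −0.75 ln(0.665867)
  = −0.75 × (-0.406665) = 0.304999 substitutions/site.

0.305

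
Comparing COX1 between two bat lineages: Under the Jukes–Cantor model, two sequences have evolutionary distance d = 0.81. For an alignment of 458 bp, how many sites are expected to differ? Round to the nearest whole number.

227

Invert JC69: p = (3/4)(1 − e^(−4d/3)) = 0.75 × (1 − e^(-1.08)) = 0.75 × (1 − 0.339596) = 0.495303.
Expected differing sites = pL ≈ 0.495303 × 458 = 226.848774 ≈ 227.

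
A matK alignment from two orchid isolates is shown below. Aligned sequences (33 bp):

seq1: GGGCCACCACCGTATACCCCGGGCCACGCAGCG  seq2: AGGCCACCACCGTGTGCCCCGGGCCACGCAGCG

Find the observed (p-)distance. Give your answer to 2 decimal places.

The sequences differ at 3 of 33 positions (sites 1, 14, 16).
p = 3/33 = 0.090909… ≈ 0.09 (to 2 d.p.).

0.09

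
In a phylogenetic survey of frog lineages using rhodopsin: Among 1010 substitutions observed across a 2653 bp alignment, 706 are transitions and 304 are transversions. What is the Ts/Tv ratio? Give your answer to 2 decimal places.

2.32

R = 706/304 = 2.322368… ≈ 2.32 (to 2 d.p.).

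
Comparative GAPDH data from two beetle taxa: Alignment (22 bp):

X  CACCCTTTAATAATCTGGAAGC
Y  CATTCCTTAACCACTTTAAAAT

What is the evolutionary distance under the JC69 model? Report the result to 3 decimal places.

The sequences differ at 11 of 22 sites, so p = 11/22 = 0.5.
d = −(3/4) ln(1 − 4p/3) = −0.75 ln(1 − 0.666667) = −0.75 ln(0.333333)
  = −0.75 × (-1.098613) = 0.823960 substitutions/site.

0.824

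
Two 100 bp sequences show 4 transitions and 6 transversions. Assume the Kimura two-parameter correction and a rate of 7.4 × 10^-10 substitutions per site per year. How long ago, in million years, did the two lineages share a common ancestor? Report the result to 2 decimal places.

72.55

P = 4/100 = 0.04 and Q = 6/100 = 0.06.
Under the Kimura two-parameter model, d = −½ ln(1 − 2P − Q) − ¼ ln(1 − 2Q).
1 − 2P − Q = 0.86, giving −½ ln(0.86) = 0.075411.
1 − 2Q = 0.88, giving −¼ ln(0.88) = 0.031958.
d = 0.075411 + 0.031958 = 0.107369.
Under a molecular clock d = 2μt, so t = d/(2μ) = 0.107369 / (2 × 7.4 × 10^-10) = 72.55 million years.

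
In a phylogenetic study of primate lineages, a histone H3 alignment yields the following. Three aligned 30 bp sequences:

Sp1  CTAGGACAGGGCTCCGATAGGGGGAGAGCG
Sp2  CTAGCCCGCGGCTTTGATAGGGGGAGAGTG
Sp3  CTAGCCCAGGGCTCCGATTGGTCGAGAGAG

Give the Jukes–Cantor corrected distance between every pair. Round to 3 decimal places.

Sp1–Sp2: 7/30 sites differ → p ≈ 0.233333, d = −0.75 ln(1 − 0.311111) = 0.279506 ≈ 0.280.
Sp1–Sp3: 6/30 sites differ → p = 0.2, d = −0.75 ln(1 − 0.266667) = 0.232617 ≈ 0.233.
Sp2–Sp3: 8/30 sites differ → p ≈ 0.266667, d = −0.75 ln(1 − 0.355556) = 0.329526 ≈ 0.330.

d(Sp1,Sp2) = 0.280, d(Sp1,Sp3) = 0.233, d(Sp2,Sp3) = 0.330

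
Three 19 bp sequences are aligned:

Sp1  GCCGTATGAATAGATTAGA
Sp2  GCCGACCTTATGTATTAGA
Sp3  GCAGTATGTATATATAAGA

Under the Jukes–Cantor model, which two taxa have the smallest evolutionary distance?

Sp1–Sp2: 7/19 differ, p = 0.368, d = 0.507.
Sp1–Sp3: 4/19 differ, p = 0.211, d = 0.247.
Sp2–Sp3: 7/19 differ, p = 0.368, d = 0.507.
The smallest distance is between Sp1 and Sp3.

Sp1 and Sp3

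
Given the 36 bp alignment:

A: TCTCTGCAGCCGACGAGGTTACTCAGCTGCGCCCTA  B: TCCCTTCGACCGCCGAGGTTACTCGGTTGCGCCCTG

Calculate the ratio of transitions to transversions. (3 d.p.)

Transitions are A↔G and C↔T; transversions are all other mismatches.
Transitions: 6. Transversions: 2.
R = 6/2 = 3.000.

3.000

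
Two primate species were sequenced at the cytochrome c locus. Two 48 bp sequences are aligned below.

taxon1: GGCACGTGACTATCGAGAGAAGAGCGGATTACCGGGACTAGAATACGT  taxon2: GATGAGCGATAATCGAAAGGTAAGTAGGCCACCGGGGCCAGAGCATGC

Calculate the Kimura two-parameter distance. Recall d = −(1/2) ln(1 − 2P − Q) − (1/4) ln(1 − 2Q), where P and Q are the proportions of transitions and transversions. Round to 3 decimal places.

0.996

Of 48 sites, 19 differences are transitions and 3 are transversions, so P = 19/48 ≈ 0.395833 and Q = 3/48 = 0.0625.
Under the Kimura two-parameter model, d = −½ ln(1 − 2P − Q) − ¼ ln(1 − 2Q).
1 − 2P − Q = 0.145834, giving −½ ln(0.145834) = 0.962643.
1 − 2Q = 0.875, giving −¼ ln(0.875) = 0.033383.
d = 0.962643 + 0.033383 = 0.996026.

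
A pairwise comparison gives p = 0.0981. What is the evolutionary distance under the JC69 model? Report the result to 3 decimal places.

d = −(3/4) ln(1 − 4p/3) = −0.75 ln(1 − 0.1308) = −0.75 ln(0.8692)
  = −0.75 × (-0.140182) = 0.105137 substitutions/site.

0.105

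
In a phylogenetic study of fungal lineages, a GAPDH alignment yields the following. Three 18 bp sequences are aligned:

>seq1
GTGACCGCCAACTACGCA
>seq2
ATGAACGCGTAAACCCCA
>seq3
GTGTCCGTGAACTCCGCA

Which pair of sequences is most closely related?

seq1 and seq3

seq1–seq2: 8/18 differ, p = 0.444, d = 0.673.
seq1–seq3: 4/18 differ, p = 0.222, d = 0.264.
seq2–seq3: 8/18 differ, p = 0.444, d = 0.673.
The smallest distance is between seq1 and seq3.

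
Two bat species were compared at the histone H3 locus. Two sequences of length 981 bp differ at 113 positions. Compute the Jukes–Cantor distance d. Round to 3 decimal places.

p = 113/981 ≈ 0.115189.
d = −(3/4) ln(1 − 4p/3) = −0.75 ln(1 − 0.153585) = −0.75 ln(0.846415)
  = −0.75 × (-0.166745) = 0.125059 substitutions/site.

0.125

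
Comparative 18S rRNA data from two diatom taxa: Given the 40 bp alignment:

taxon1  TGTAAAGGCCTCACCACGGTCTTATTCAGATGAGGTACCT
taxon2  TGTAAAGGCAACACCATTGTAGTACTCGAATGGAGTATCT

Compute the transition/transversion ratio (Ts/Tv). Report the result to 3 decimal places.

Transitions are A↔G and C↔T; transversions are all other mismatches.
Transitions: 7. Transversions: 5.
R = 7/5 = 1.400.

1.400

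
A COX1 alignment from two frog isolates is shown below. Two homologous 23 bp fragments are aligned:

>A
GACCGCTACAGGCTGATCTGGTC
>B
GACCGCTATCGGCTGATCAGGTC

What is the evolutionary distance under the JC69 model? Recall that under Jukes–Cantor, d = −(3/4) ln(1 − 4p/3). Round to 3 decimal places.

0.143

The sequences differ at 3 of 23 sites (9, 10, 19), so p = 3/23 ≈ 0.130435.
d = −(3/4) ln(1 − 4p/3) = −0.75 ln(1 − 0.173913) = −0.75 ln(0.826087)
  = −0.75 × (-0.191055) = 0.143291 substitutions/site.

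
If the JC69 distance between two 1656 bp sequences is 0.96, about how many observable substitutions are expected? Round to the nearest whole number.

897

Invert JC69: p = (3/4)(1 − e^(−4d/3)) = 0.75 × (1 − e^(-1.28)) = 0.75 × (1 − 0.278037) = 0.541472.
Expected differing sites = pL ≈ 0.541472 × 1656 = 896.677632 ≈ 897.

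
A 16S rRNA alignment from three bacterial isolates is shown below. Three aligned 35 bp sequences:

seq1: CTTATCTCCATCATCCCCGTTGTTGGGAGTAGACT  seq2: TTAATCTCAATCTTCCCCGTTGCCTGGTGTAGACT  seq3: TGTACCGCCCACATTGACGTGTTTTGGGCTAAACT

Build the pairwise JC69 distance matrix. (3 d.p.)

d(seq1,seq2) = 0.273, d(seq1,seq3) = 0.635, d(seq2,seq3) = 0.868

seq1–seq2: 8/35 sites differ → p ≈ 0.228571, d = −0.75 ln(1 − 0.304761) = 0.272625 ≈ 0.273.
seq1–seq3: 15/35 sites differ → p ≈ 0.428571, d = −0.75 ln(1 − 0.571428) = 0.635472 ≈ 0.635.
seq2–seq3: 18/35 sites differ → p ≈ 0.514286, d = −0.75 ln(1 − 0.685715) = 0.868091 ≈ 0.868.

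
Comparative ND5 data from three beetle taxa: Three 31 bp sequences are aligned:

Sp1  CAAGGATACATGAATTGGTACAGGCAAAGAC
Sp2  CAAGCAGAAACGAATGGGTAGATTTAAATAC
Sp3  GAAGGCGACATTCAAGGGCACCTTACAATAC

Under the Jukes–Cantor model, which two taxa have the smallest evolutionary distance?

Sp1–Sp2: 10/31 differ, p = 0.323, d = 0.422.
Sp1–Sp3: 14/31 differ, p = 0.452, d = 0.691.
Sp2–Sp3: 13/31 differ, p = 0.419, d = 0.614.
The smallest distance is between Sp1 and Sp2.

Sp1 and Sp2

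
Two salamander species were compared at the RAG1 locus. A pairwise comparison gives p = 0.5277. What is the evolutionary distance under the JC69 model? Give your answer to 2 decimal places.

0.91

d = −(3/4) ln(1 − 4p/3) = −0.75 ln(1 − 0.7036) = −0.75 ln(0.2964)
  = −0.75 × (-1.216045) = 0.912034 substitutions/site.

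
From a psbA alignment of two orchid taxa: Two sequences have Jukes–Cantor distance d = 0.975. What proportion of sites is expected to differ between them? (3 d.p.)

0.546

p = (3/4)(1 − e^(−4d/3)) = 0.75 × (1 − e^(-1.3)) = 0.75 × (1 − 0.272532) = 0.545601.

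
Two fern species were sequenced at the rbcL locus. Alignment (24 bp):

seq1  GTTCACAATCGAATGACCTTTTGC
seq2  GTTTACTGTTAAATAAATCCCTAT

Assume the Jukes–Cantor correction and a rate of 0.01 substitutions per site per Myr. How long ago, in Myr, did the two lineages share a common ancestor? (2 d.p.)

The sequences differ at 13 of 24 sites, so p = 13/24 ≈ 0.541667.
d = −(3/4) ln(1 − 4p/3) = −0.75 ln(1 − 0.722223) = −0.75 ln(0.277777)
  = −0.75 × (-1.280937) = 0.960703 substitutions/site.
Under a molecular clock d = 2μt, so t = d/(2μ) = 0.960703 / (2 × 0.01) = 48.04 Myr.

48.04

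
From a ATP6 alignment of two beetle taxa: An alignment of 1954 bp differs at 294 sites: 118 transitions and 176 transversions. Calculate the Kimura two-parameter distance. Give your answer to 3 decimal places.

0.168

P = 118/1954 ≈ 0.060389 and Q = 176/1954 ≈ 0.090072.
Under the Kimura two-parameter model, d = −½ ln(1 − 2P − Q) − ¼ ln(1 − 2Q).
1 − 2P − Q = 0.78915, giving −½ ln(0.78915) = 0.118399.
1 − 2Q = 0.819856, giving −¼ ln(0.819856) = 0.049657.
d = 0.118399 + 0.049657 = 0.168056.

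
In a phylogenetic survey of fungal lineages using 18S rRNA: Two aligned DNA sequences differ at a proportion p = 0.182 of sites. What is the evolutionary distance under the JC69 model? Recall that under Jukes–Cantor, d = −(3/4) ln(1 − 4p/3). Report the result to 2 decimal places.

0.21

d = −(3/4) ln(1 − 4p/3) = −0.75 ln(1 − 0.242667) = −0.75 ln(0.757333)
  = −0.75 × (-0.277952) = 0.208464 substitutions/site.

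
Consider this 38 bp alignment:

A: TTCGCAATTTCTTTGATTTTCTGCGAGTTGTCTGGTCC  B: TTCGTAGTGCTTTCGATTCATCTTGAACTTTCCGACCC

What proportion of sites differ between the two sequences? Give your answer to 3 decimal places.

0.474

The sequences differ at 18 of 38 positions.
p = 18/38 = 0.473684… ≈ 0.474 (to 3 d.p.).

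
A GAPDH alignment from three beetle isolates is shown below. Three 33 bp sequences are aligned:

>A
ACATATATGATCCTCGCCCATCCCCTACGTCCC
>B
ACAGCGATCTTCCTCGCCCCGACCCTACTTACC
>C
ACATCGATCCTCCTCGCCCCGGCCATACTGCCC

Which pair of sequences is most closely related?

B and C

A–B: 10/33 differ, p = 0.303, d = 0.388.
A–C: 10/33 differ, p = 0.303, d = 0.388.
B–C: 6/33 differ, p = 0.182, d = 0.208.
The smallest distance is between B and C.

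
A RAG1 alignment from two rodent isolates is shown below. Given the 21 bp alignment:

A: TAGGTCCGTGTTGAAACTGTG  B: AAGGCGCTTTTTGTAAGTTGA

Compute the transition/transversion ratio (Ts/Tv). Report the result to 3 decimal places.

0.250

Transitions are A↔G and C↔T; transversions are all other mismatches.
Transitions: 2. Transversions: 8.
R = 2/8 = 0.250.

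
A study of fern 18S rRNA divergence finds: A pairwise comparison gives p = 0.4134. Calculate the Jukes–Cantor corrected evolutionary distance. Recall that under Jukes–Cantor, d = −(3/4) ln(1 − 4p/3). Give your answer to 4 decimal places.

d = −(3/4) ln(1 − 4p/3) = −0.75 ln(1 − 0.5512) = −0.75 ln(0.4488)
  = −0.75 × (-0.801178) = 0.600884 substitutions/site.

0.6009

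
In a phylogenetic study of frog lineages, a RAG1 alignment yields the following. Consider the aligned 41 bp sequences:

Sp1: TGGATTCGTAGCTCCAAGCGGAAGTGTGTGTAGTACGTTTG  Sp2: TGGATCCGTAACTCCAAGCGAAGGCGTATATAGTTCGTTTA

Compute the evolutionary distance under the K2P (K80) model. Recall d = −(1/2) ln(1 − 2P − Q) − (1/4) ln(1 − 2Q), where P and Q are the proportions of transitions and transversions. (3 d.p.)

0.280

Of 41 sites, 8 differences are transitions and 1 are transversions, so P = 8/41 ≈ 0.195122 and Q = 1/41 ≈ 0.02439.
Under the Kimura two-parameter model, d = −½ ln(1 − 2P − Q) − ¼ ln(1 − 2Q).
1 − 2P − Q = 0.585366, giving −½ ln(0.585366) = 0.267759.
1 − 2Q = 0.95122, giving −¼ ln(0.95122) = 0.012502.
d = 0.267759 + 0.012502 = 0.280261.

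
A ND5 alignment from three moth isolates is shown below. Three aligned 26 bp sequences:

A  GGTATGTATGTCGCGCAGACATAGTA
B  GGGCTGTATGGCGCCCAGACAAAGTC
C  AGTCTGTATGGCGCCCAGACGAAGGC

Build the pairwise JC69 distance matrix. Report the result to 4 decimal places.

A–B: 6/26 sites differ → p ≈ 0.230769, d = −0.75 ln(1 − 0.307692) = 0.275793 ≈ 0.2758.
A–C: 8/26 sites differ → p ≈ 0.307692, d = −0.75 ln(1 − 0.410256) = 0.396050 ≈ 0.3961.
B–C: 4/26 sites differ → p ≈ 0.153846, d = −0.75 ln(1 − 0.205128) = 0.172181 ≈ 0.1722.

d(A,B) = 0.2758, d(A,C) = 0.3961, d(B,C) = 0.1722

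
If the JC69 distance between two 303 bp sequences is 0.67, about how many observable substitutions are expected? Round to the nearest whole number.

Invert JC69: p = (3/4)(1 − e^(−4d/3)) = 0.75 × (1 − e^(-0.893333)) = 0.75 × (1 − 0.409289) = 0.443033.
Expected differing sites = pL ≈ 0.443033 × 303 = 134.238999 ≈ 134.

134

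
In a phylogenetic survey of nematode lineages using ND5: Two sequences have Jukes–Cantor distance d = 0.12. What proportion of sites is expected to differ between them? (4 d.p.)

0.1109

p = (3/4)(1 − e^(−4d/3)) = 0.75 × (1 − e^(-0.16)) = 0.75 × (1 − 0.852144) = 0.110892.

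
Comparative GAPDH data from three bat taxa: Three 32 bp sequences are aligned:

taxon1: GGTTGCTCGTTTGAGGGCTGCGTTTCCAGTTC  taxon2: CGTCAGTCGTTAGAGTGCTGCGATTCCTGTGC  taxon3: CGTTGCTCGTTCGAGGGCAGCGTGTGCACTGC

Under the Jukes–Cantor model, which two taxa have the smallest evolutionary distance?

taxon1 and taxon3

taxon1–taxon2: 9/32 differ, p = 0.281, d = 0.353.
taxon1–taxon3: 7/32 differ, p = 0.219, d = 0.259.
taxon2–taxon3: 11/32 differ, p = 0.344, d = 0.460.
The smallest distance is between taxon1 and taxon3.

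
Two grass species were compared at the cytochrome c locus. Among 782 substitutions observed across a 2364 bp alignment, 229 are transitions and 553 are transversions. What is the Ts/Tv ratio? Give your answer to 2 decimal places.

0.41

R = 229/553 = 0.414104… ≈ 0.41 (to 2 d.p.).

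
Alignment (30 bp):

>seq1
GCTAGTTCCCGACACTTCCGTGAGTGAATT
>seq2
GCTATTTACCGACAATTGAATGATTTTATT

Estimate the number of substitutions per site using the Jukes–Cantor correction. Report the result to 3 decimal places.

The sequences differ at 9 of 30 sites (5, 8, 15, 18, 19, 20, 24, 26, 27), so p = 9/30 = 0.3.
d = −(3/4) ln(1 − 4p/3) = −0.75 ln(1 − 0.4) = −0.75 ln(0.6)
  = −0.75 × (-0.510826) = 0.383120 substitutions/site.

0.383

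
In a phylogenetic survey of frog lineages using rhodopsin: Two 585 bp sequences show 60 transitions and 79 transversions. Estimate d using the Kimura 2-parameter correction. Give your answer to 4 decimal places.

P = 60/585 ≈ 0.102564 and Q = 79/585 ≈ 0.135043.
Under the Kimura two-parameter model, d = −½ ln(1 − 2P − Q) − ¼ ln(1 − 2Q).
1 − 2P − Q = 0.659829, giving −½ ln(0.659829) = 0.207887.
1 − 2Q = 0.729914, giving −¼ ln(0.729914) = 0.078707.
d = 0.207887 + 0.078707 = 0.286594.

0.2866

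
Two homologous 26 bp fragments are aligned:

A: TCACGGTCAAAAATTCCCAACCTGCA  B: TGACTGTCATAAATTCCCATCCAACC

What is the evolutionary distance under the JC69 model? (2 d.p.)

0.33

The sequences differ at 7 of 26 sites (2, 5, 10, 20, 23, 24, 26), so p = 7/26 ≈ 0.269231.
d = −(3/4) ln(1 − 4p/3) = −0.75 ln(1 − 0.358975) = −0.75 ln(0.641025)
  = −0.75 × (-0.444687) = 0.333515 substitutions/site.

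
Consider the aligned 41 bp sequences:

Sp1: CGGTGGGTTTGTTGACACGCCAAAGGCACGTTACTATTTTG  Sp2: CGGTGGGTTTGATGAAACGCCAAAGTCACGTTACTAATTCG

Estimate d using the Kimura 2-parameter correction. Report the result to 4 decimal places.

0.1334

Of 41 sites, 1 differences are transitions and 4 are transversions, so P = 1/41 ≈ 0.02439 and Q = 4/41 ≈ 0.097561.
Under the Kimura two-parameter model, d = −½ ln(1 − 2P − Q) − ¼ ln(1 − 2Q).
1 − 2P − Q = 0.853659, giving −½ ln(0.853659) = 0.079112.
1 − 2Q = 0.804878, giving −¼ ln(0.804878) = 0.054266.
d = 0.079112 + 0.054266 = 0.133378.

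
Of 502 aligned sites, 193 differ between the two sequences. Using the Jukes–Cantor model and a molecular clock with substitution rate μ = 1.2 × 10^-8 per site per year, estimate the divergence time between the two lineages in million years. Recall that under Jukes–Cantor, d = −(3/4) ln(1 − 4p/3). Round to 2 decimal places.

p = 193/502 ≈ 0.384462.
d = −(3/4) ln(1 − 4p/3) = −0.75 ln(1 − 0.512616) = −0.75 ln(0.487384)
  = −0.75 × (-0.718703) = 0.539027 substitutions/site.
Under a molecular clock d = 2μt, so t = d/(2μ) = 0.539027 / (2 × 1.2 × 10^-8) = 22.46 million years.

22.46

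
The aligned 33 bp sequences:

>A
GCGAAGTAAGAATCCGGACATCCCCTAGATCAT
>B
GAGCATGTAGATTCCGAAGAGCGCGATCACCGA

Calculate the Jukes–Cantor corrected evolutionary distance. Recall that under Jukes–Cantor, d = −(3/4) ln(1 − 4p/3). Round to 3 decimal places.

The sequences differ at 17 of 33 sites, so p = 17/33 ≈ 0.515152.
d = −(3/4) ln(1 − 4p/3) = −0.75 ln(1 − 0.686869) = −0.75 ln(0.313131)
  = −0.75 × (-1.161134) = 0.870851 substitutions/site.

0.871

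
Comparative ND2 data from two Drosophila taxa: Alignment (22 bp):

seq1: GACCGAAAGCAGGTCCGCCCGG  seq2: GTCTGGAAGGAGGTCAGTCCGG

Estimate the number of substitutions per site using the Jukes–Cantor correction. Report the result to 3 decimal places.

The sequences differ at 6 of 22 sites (2, 4, 6, 10, 16, 18), so p = 6/22 ≈ 0.272727.
d = −(3/4) ln(1 − 4p/3) = −0.75 ln(1 − 0.363636) = −0.75 ln(0.636364)
  = −0.75 × (-0.451985) = 0.338989 substitutions/site.

0.339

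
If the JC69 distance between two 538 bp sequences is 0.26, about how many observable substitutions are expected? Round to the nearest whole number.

Invert JC69: p = (3/4)(1 − e^(−4d/3)) = 0.75 × (1 − e^(-0.346667)) = 0.75 × (1 − 0.707041) = 0.219719.
Expected differing sites = pL ≈ 0.219719 × 538 = 118.208822 ≈ 118.

118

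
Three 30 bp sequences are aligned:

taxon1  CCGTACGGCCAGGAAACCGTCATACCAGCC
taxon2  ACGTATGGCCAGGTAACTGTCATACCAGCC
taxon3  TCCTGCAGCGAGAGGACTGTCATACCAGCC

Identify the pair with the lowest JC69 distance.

taxon1 and taxon2

taxon1–taxon2: 4/30 differ, p = 0.133, d = 0.147.
taxon1–taxon3: 9/30 differ, p = 0.300, d = 0.383.
taxon2–taxon3: 9/30 differ, p = 0.300, d = 0.383.
The smallest distance is between taxon1 and taxon2.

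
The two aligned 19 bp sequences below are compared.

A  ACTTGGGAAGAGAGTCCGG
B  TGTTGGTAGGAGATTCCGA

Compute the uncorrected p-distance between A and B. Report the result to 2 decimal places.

The sequences differ at 6 of 19 positions (sites 1, 2, 7, 9, 14, 19).
p = 6/19 = 0.315789… ≈ 0.32 (to 2 d.p.).

0.32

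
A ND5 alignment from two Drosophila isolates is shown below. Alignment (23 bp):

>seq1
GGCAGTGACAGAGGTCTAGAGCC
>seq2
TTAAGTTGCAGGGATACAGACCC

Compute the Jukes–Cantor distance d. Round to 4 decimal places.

The sequences differ at 10 of 23 sites (1, 2, 3, 7, 8, 12, 14, 16, 17, 21), so p = 10/23 ≈ 0.434783.
d = −(3/4) ln(1 − 4p/3) = −0.75 ln(1 − 0.579711) = −0.75 ln(0.420289)
  = −0.75 × (-0.866813) = 0.650110 substitutions/site.

0.6501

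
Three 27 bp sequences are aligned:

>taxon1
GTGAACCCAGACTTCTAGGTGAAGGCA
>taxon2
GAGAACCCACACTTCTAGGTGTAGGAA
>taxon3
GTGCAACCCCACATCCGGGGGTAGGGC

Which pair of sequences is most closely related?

taxon1 and taxon2

taxon1–taxon2: 4/27 differ, p = 0.148, d = 0.165.
taxon1–taxon3: 11/27 differ, p = 0.407, d = 0.588.
taxon2–taxon3: 10/27 differ, p = 0.370, d = 0.511.
The smallest distance is between taxon1 and taxon2.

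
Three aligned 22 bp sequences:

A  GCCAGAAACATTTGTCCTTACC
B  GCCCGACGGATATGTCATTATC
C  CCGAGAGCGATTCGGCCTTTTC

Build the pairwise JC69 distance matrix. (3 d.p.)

A–B: 7/22 sites differ → p ≈ 0.318182, d = −0.75 ln(1 − 0.424243) = 0.414052 ≈ 0.414.
A–C: 9/22 sites differ → p ≈ 0.409091, d = −0.75 ln(1 − 0.545455) = 0.591344 ≈ 0.591.
B–C: 10/22 sites differ → p ≈ 0.454545, d = −0.75 ln(1 − 0.60606) = 0.698667 ≈ 0.699.

d(A,B) = 0.414, d(A,C) = 0.591, d(B,C) = 0.699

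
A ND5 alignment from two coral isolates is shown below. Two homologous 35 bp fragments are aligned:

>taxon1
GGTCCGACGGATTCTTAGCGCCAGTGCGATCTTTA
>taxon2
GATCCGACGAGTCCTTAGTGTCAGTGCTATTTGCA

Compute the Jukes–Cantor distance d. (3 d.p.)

0.360

The sequences differ at 10 of 35 sites (2, 10, 11, 13, 19, 21, 28, 31, 33, 34), so p = 10/35 ≈ 0.285714.
d = −(3/4) ln(1 − 4p/3) = −0.75 ln(1 − 0.380952) = −0.75 ln(0.619048)
  = −0.75 × (-0.479572) = 0.359679 substitutions/site.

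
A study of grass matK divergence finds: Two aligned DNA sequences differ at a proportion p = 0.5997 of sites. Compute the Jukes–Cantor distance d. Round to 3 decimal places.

1.206

d = −(3/4) ln(1 − 4p/3) = −0.75 ln(1 − 0.7996) = −0.75 ln(0.2004)
  = −0.75 × (-1.607440) = 1.205580 substitutions/site.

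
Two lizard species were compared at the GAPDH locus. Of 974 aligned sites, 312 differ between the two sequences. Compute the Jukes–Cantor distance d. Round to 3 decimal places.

0.418

p = 312/974 ≈ 0.320329.
d = −(3/4) ln(1 − 4p/3) = −0.75 ln(1 − 0.427105) = −0.75 ln(0.572895)
  = −0.75 × (-0.557053) = 0.417790 substitutions/site.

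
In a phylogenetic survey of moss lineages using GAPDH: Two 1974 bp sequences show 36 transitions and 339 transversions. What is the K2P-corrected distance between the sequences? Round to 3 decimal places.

P = 36/1974 ≈ 0.018237 and Q = 339/1974 ≈ 0.171733.
Under the Kimura two-parameter model, d = −½ ln(1 − 2P − Q) − ¼ ln(1 − 2Q).
1 − 2P − Q = 0.791793, giving −½ ln(0.791793) = 0.116728.
1 − 2Q = 0.656534, giving −¼ ln(0.656534) = 0.105195.
d = 0.116728 + 0.105195 = 0.221923.

0.222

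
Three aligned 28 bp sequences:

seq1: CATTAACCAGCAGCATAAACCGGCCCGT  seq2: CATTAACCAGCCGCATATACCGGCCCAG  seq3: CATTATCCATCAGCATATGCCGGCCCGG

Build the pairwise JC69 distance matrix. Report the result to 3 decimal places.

seq1–seq2: 4/28 sites differ → p ≈ 0.142857, d = −0.75 ln(1 − 0.190476) = 0.158482 ≈ 0.158.
seq1–seq3: 5/28 sites differ → p ≈ 0.178571, d = −0.75 ln(1 − 0.238095) = 0.203950 ≈ 0.204.
seq2–seq3: 5/28 sites differ → p ≈ 0.178571, d = −0.75 ln(1 − 0.238095) = 0.203950 ≈ 0.204.

d(seq1,seq2) = 0.158, d(seq1,seq3) = 0.204, d(seq2,seq3) = 0.204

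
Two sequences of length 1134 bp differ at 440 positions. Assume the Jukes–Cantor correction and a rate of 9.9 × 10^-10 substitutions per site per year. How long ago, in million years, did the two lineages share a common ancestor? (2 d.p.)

p = 440/1134 ≈ 0.388007.
d = −(3/4) ln(1 − 4p/3) = −0.75 ln(1 − 0.517343) = −0.75 ln(0.482657)
  = −0.75 × (-0.728449) = 0.546337 substitutions/site.
Under a molecular clock d = 2μt, so t = d/(2μ) = 0.546337 / (2 × 9.9 × 10^-10) = 275.93 million years.

275.93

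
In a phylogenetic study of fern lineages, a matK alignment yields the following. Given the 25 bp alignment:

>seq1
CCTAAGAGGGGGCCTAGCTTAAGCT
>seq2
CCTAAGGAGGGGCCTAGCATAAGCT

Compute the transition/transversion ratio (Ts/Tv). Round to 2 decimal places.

2.00

Transitions are A↔G and C↔T; transversions are all other mismatches.
Transitions: 2. Transversions: 1.
R = 2/1 = 2.00.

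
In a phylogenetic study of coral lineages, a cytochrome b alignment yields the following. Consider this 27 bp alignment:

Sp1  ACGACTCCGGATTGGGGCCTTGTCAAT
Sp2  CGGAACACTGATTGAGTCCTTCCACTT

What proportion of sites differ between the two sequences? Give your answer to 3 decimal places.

The sequences differ at 13 of 27 positions.
p = 13/27 = 0.481481… ≈ 0.481 (to 3 d.p.).

0.481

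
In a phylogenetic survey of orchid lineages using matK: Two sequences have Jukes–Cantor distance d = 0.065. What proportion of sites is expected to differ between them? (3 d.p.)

p = (3/4)(1 − e^(−4d/3)) = 0.75 × (1 − e^(-0.086667)) = 0.75 × (1 − 0.916982) = 0.062264.

0.062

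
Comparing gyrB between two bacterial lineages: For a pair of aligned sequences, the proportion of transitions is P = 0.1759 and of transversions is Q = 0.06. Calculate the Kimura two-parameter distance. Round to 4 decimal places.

Under the Kimura two-parameter model, d = −½ ln(1 − 2P − Q) − ¼ ln(1 − 2Q).
1 − 2P − Q = 0.5882, giving −½ ln(0.5882) = 0.265344.
1 − 2Q = 0.88, giving −¼ ln(0.88) = 0.031958.
d = 0.265344 + 0.031958 = 0.297302.

0.2973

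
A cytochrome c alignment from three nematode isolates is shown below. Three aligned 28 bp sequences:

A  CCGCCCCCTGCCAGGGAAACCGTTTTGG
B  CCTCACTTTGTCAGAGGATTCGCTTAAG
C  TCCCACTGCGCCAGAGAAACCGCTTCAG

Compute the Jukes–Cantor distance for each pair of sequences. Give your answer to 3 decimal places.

A–B: 12/28 sites differ → p ≈ 0.428571, d = −0.75 ln(1 − 0.571428) = 0.635472 ≈ 0.635.
A–C: 10/28 sites differ → p ≈ 0.357143, d = −0.75 ln(1 − 0.476191) = 0.484971 ≈ 0.485.
B–C: 9/28 sites differ → p ≈ 0.321429, d = −0.75 ln(1 − 0.428572) = 0.419713 ≈ 0.420.

d(A,B) = 0.635, d(A,C) = 0.485, d(B,C) = 0.420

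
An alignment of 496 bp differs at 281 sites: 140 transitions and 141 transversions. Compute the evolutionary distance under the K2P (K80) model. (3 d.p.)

P = 140/496 ≈ 0.282258 and Q = 141/496 ≈ 0.284274.
Under the Kimura two-parameter model, d = −½ ln(1 − 2P − Q) − ¼ ln(1 − 2Q).
1 − 2P − Q = 0.15121, giving −½ ln(0.15121) = 0.944543.
1 − 2Q = 0.431452, giving −¼ ln(0.431452) = 0.210150.
d = 0.944543 + 0.210150 = 1.154693.

1.155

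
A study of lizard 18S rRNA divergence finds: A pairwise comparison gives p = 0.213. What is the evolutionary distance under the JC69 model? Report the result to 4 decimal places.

d = −(3/4) ln(1 − 4p/3) = −0.75 ln(1 − 0.284) = −0.75 ln(0.716)
  = −0.75 × (-0.334075) = 0.250556 substitutions/site.

0.2506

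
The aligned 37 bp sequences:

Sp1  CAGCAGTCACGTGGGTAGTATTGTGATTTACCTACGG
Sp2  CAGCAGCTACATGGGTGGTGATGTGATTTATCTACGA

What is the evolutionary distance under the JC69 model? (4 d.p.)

The sequences differ at 8 of 37 sites (7, 8, 11, 17, 20, 21, 31, 37), so p = 8/37 ≈ 0.216216.
d = −(3/4) ln(1 − 4p/3) = −0.75 ln(1 − 0.288288) = −0.75 ln(0.711712)
  = −0.75 × (-0.340082) = 0.255062 substitutions/site.

0.2551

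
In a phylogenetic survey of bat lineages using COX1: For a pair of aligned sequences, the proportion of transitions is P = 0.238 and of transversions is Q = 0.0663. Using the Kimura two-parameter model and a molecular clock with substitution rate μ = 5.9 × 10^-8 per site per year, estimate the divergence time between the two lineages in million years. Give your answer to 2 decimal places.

Under the Kimura two-parameter model, d = −½ ln(1 − 2P − Q) − ¼ ln(1 − 2Q).
1 − 2P − Q = 0.4577, giving −½ ln(0.4577) = 0.390771.
1 − 2Q = 0.8674, giving −¼ ln(0.8674) = 0.035564.
d = 0.390771 + 0.035564 = 0.426335.
Under a molecular clock d = 2μt, so t = d/(2μ) = 0.426335 / (2 × 5.9 × 10^-8) = 3.61 million years.

3.61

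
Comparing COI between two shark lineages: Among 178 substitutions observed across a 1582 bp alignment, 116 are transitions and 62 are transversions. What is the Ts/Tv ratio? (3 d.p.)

R = 116/62 = 1.870967… ≈ 1.871 (to 3 d.p.).

1.871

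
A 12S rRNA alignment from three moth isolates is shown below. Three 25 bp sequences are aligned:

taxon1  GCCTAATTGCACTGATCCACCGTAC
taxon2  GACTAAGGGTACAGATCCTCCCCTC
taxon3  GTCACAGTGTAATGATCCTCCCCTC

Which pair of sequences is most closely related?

taxon2 and taxon3

taxon1–taxon2: 9/25 differ, p = 0.360, d = 0.490.
taxon1–taxon3: 10/25 differ, p = 0.400, d = 0.572.
taxon2–taxon3: 6/25 differ, p = 0.240, d = 0.289.
The smallest distance is between taxon2 and taxon3.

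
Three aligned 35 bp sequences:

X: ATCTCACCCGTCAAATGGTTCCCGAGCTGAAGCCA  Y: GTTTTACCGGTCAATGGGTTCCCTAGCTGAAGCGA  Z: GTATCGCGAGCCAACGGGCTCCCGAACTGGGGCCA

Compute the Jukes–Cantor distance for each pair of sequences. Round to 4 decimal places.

d(X,Y) = 0.2726, d(X,Z) = 0.4582, d(Y,Z) = 0.5128

X–Y: 8/35 sites differ → p ≈ 0.228571, d = −0.75 ln(1 − 0.304761) = 0.272625 ≈ 0.2726.
X–Z: 12/35 sites differ → p ≈ 0.342857, d = −0.75 ln(1 − 0.457143) = 0.458182 ≈ 0.4582.
Y–Z: 13/35 sites differ → p ≈ 0.371429, d = −0.75 ln(1 − 0.495239) = 0.512753 ≈ 0.5128.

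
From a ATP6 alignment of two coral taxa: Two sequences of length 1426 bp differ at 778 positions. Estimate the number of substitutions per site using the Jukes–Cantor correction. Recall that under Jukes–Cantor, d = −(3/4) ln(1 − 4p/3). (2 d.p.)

0.97

p = 778/1426 ≈ 0.545582.
d = −(3/4) ln(1 − 4p/3) = −0.75 ln(1 − 0.727443) = −0.75 ln(0.272557)
  = −0.75 × (-1.299908) = 0.974931 substitutions/site.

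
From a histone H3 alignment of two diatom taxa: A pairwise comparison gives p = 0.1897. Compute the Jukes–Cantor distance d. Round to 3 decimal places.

d = −(3/4) ln(1 − 4p/3) = −0.75 ln(1 − 0.252933) = −0.75 ln(0.747067)
  = −0.75 × (-0.291600) = 0.218700 substitutions/site.

0.219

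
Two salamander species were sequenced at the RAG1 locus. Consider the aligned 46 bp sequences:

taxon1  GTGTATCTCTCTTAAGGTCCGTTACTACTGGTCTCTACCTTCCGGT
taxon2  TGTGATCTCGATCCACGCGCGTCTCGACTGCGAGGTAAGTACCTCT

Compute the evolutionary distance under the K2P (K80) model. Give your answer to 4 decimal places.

1.0527

Of 46 sites, 3 differences are transitions and 21 are transversions, so P = 3/46 ≈ 0.065217 and Q = 21/46 ≈ 0.456522.
Under the Kimura two-parameter model, d = −½ ln(1 − 2P − Q) − ¼ ln(1 − 2Q).
1 − 2P − Q = 0.413044, giving −½ ln(0.413044) = 0.442101.
1 − 2Q = 0.086956, giving −¼ ln(0.086956) = 0.610588.
d = 0.442101 + 0.610588 = 1.052689.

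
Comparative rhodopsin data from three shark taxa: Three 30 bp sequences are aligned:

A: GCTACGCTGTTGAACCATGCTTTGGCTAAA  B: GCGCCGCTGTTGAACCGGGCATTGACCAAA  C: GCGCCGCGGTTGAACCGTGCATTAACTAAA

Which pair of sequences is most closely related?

B and C

A–B: 7/30 differ, p = 0.233, d = 0.280.
A–C: 7/30 differ, p = 0.233, d = 0.280.
B–C: 4/30 differ, p = 0.133, d = 0.147.
The smallest distance is between B and C.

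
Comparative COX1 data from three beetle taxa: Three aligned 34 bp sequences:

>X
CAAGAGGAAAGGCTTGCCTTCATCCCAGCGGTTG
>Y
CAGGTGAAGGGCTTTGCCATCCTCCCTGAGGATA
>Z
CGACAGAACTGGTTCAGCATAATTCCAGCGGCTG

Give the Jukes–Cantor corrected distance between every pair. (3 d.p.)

X–Y: 13/34 sites differ → p ≈ 0.382353, d = −0.75 ln(1 − 0.509804) = 0.534712 ≈ 0.535.
X–Z: 13/34 sites differ → p ≈ 0.382353, d = −0.75 ln(1 − 0.509804) = 0.534712 ≈ 0.535.
Y–Z: 17/34 sites differ → p = 0.5, d = −0.75 ln(1 − 0.666667) = 0.823960 ≈ 0.824.

d(X,Y) = 0.535, d(X,Z) = 0.535, d(Y,Z) = 0.824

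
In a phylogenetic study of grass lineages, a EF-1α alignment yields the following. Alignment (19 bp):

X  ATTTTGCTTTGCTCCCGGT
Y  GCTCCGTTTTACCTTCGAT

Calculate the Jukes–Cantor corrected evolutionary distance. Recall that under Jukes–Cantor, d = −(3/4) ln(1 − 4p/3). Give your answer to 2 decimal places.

The sequences differ at 10 of 19 sites (1, 2, 4, 5, 7, 11, 13, 14, 15, 18), so p = 10/19 ≈ 0.526316.
d = −(3/4) ln(1 − 4p/3) = −0.75 ln(1 − 0.701755) = −0.75 ln(0.298245)
  = −0.75 × (-1.209840) = 0.907380 substitutions/site.

0.91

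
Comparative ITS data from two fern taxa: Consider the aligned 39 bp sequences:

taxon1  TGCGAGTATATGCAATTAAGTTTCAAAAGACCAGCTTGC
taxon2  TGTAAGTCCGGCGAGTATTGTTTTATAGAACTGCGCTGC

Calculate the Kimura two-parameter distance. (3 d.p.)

Of 39 sites, 11 differences are transitions and 10 are transversions, so P = 11/39 ≈ 0.282051 and Q = 10/39 ≈ 0.25641.
Under the Kimura two-parameter model, d = −½ ln(1 − 2P − Q) − ¼ ln(1 − 2Q).
1 − 2P − Q = 0.179488, giving −½ ln(0.179488) = 0.858823.
1 − 2Q = 0.48718, giving −¼ ln(0.48718) = 0.179780.
d = 0.858823 + 0.179780 = 1.038603.

1.039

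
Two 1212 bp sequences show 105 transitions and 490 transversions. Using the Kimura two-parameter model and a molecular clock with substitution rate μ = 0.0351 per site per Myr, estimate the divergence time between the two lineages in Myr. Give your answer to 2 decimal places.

P = 105/1212 ≈ 0.086634 and Q = 490/1212 ≈ 0.40429.
Under the Kimura two-parameter model, d = −½ ln(1 − 2P − Q) − ¼ ln(1 − 2Q).
1 − 2P − Q = 0.422442, giving −½ ln(0.422442) = 0.430852.
1 − 2Q = 0.19142, giving −¼ ln(0.19142) = 0.413321.
d = 0.430852 + 0.413321 = 0.844173.
Under a molecular clock d = 2μt, so t = d/(2μ) = 0.844173 / (2 × 0.0351) = 12.03 Myr.

12.03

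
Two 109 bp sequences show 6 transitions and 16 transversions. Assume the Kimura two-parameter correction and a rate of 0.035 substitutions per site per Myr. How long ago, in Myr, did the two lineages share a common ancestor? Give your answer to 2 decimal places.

P = 6/109 ≈ 0.055046 and Q = 16/109 ≈ 0.146789.
Under the Kimura two-parameter model, d = −½ ln(1 − 2P − Q) − ¼ ln(1 − 2Q).
1 − 2P − Q = 0.743119, giving −½ ln(0.743119) = 0.148450.
1 − 2Q = 0.706422, giving −¼ ln(0.706422) = 0.086886.
d = 0.148450 + 0.086886 = 0.235336.
Under a molecular clock d = 2μt, so t = d/(2μ) = 0.235336 / (2 × 0.035) = 3.36 Myr.

3.36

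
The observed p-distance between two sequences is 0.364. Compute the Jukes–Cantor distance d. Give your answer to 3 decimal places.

0.498

d = −(3/4) ln(1 − 4p/3) = −0.75 ln(1 − 0.485333) = −0.75 ln(0.514667)
  = −0.75 × (-0.664235) = 0.498176 substitutions/site.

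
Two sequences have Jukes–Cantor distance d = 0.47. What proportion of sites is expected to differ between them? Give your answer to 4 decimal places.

0.3492

p = (3/4)(1 − e^(−4d/3)) = 0.75 × (1 − e^(-0.626667)) = 0.75 × (1 − 0.534370) = 0.349223.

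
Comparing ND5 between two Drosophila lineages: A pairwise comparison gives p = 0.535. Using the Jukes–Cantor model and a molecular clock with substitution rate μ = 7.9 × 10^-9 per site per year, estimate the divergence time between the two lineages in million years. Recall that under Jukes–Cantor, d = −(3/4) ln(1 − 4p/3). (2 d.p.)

d = −(3/4) ln(1 − 4p/3) = −0.75 ln(1 − 0.713333) = −0.75 ln(0.286667)
  = −0.75 × (-1.249434) = 0.937076 substitutions/site.
Under a molecular clock d = 2μt, so t = d/(2μ) = 0.937076 / (2 × 7.9 × 10^-9) = 59.31 million years.

59.31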